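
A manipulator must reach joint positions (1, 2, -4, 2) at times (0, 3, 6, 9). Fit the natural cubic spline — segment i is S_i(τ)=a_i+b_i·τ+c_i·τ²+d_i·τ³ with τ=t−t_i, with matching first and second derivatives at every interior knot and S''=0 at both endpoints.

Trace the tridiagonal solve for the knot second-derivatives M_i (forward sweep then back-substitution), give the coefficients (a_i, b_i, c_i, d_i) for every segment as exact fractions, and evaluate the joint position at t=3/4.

  seg 0: a=1 b=11/9 c=0 d=-8/81
  seg 1: a=2 b=-13/9 c=-8/9 d=19/81
  seg 2: a=-4 b=-4/9 c=11/9 d=-11/81
S(3/4) = 15/8

Δ: Δ0=1/3, Δ1=-2, Δ2=2
row 1: diag=12, rhs=-14; c'=1/4, d'=-7/6
row 2: denom=12−3·1/4=45/4; d'=(24−3·-7/6)/(45/4)=22/9
back: M2=22/9
back: M1=-7/6−1/4·22/9=-16/9
M: M0=0, M1=-16/9, M2=22/9, M3=0
seg 0: a=1, c=M0/2=0, d=(M1−M0)/(6·3)=-8/81, b=Δ0−h0·(2M0+M1)/6=11/9
seg 1: a=2, c=M1/2=-8/9, d=(M2−M1)/(6·3)=19/81, b=Δ1−h1·(2M1+M2)/6=-13/9
seg 2: a=-4, c=M2/2=11/9, d=(M3−M2)/(6·3)=-11/81, b=Δ2−h2·(2M2+M3)/6=-4/9
t_q=3/4 → seg 0, τ=3/4; S=1+11/9·τ+0·τ²+-8/81·τ³=15/8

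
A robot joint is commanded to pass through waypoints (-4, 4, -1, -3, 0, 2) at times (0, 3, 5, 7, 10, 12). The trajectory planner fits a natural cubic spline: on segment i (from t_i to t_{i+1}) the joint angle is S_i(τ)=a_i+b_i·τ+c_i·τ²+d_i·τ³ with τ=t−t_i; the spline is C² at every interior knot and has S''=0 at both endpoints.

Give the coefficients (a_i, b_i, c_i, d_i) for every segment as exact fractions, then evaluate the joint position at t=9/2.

  seg 0: a=-4 b=28619/6516 c=0 d=-11243/58644
  seg 1: a=4 b=-2555/3258 c=-11243/6516 d=5653/13032
  seg 2: a=-1 b=-449/181 c=1429/1629 d=-223/3258
  seg 3: a=-3 b=337/1629 c=760/1629 d=-988/14661
  seg 4: a=0 b=1933/1629 c=-76/543 d=38/1629
S(9/2) = 14089/34752

Δ: Δ0=8/3, Δ1=-5/2, Δ2=-1, Δ3=1, Δ4=1
row 1: diag=10, rhs=-31; c'=1/5, d'=-31/10
row 2: denom=8−2·1/5=38/5; d'=(9−2·-31/10)/(38/5)=2
row 3: denom=10−2·5/19=180/19; d'=(12−2·2)/(180/19)=38/45
row 4: denom=10−3·19/60=181/20; d'=(0−3·38/45)/(181/20)=-152/543
back: M4=-152/543
back: M3=38/45−19/60·-152/543=1520/1629
back: M2=2−5/19·1520/1629=2858/1629
back: M1=-31/10−1/5·2858/1629=-11243/3258
M: M0=0, M1=-11243/3258, M2=2858/1629, M3=1520/1629, M4=-152/543, M5=0
seg 0: a=-4, c=M0/2=0, d=(M1−M0)/(6·3)=-11243/58644, b=Δ0−h0·(2M0+M1)/6=28619/6516
seg 1: a=4, c=M1/2=-11243/6516, d=(M2−M1)/(6·2)=5653/13032, b=Δ1−h1·(2M1+M2)/6=-2555/3258
seg 2: a=-1, c=M2/2=1429/1629, d=(M3−M2)/(6·2)=-223/3258, b=Δ2−h2·(2M2+M3)/6=-449/181
seg 3: a=-3, c=M3/2=760/1629, d=(M4−M3)/(6·3)=-988/14661, b=Δ3−h3·(2M3+M4)/6=337/1629
seg 4: a=0, c=M4/2=-76/543, d=(M5−M4)/(6·2)=38/1629, b=Δ4−h4·(2M4+M5)/6=1933/1629
t_q=9/2 → seg 1, τ=3/2; S=4+-2555/3258·τ+-11243/6516·τ²+5653/13032·τ³=14089/34752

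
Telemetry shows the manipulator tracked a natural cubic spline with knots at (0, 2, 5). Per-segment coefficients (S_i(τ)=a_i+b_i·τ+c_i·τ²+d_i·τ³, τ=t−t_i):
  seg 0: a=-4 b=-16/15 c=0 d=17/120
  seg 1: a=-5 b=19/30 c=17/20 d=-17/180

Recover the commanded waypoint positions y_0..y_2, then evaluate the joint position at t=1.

y_0=-4 y_1=-5 y_2=2
S(1) = -197/40

y_0 = S_0(0) = a_0 = -4
y_1 = S_1(0) = a_1 = -5
y_2 = S_1(3) = 2
t_q=1 is in segment 0 (τ=1); S_0(τ)=-197/40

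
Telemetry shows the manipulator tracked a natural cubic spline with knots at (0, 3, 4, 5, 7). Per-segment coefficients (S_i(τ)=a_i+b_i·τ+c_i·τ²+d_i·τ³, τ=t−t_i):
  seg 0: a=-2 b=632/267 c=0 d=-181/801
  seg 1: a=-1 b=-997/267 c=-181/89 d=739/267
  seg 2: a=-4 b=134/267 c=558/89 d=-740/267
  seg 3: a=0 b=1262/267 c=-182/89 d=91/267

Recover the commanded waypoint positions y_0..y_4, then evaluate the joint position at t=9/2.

y_0=-2 y_1=-1 y_2=-4 y_3=0 y_4=4
S(9/2) = -225/89

y_0 = S_0(0) = a_0 = -2
y_1 = S_1(0) = a_1 = -1
y_2 = S_2(0) = a_2 = -4
y_3 = S_3(0) = a_3 = 0
y_4 = S_3(2) = 4
t_q=9/2 is in segment 2 (τ=1/2); S_2(τ)=-225/89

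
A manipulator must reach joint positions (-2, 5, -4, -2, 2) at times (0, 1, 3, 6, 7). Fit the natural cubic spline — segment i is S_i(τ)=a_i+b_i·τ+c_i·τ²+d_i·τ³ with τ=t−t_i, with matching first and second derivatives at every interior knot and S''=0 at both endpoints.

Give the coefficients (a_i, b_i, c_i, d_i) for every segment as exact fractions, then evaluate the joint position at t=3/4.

Δ: Δ0=7, Δ1=-9/2, Δ2=2/3, Δ3=4
row 1: diag=6, rhs=-69; c'=1/3, d'=-23/2
row 2: denom=10−2·1/3=28/3; d'=(31−2·-23/2)/(28/3)=81/14
row 3: denom=8−3·9/28=197/28; d'=(20−3·81/14)/(197/28)=74/197
back: M3=74/197
back: M2=81/14−9/28·74/197=1116/197
back: M1=-23/2−1/3·1116/197=-5275/394
M: M0=0, M1=-5275/394, M2=1116/197, M3=74/197, M4=0
seg 0: a=-2, c=M0/2=0, d=(M1−M0)/(6·1)=-5275/2364, b=Δ0−h0·(2M0+M1)/6=21823/2364
seg 1: a=5, c=M1/2=-5275/788, d=(M2−M1)/(6·2)=7507/4728, b=Δ1−h1·(2M1+M2)/6=2999/1182
seg 2: a=-4, c=M2/2=558/197, d=(M3−M2)/(6·3)=-521/1773, b=Δ2−h2·(2M2+M3)/6=-3065/591
seg 3: a=-2, c=M3/2=37/197, d=(M4−M3)/(6·1)=-37/591, b=Δ3−h3·(2M3+M4)/6=2290/591
t_q=3/4 → seg 0, τ=3/4; S=-2+21823/2364·τ+0·τ²+-5275/2364·τ³=200829/50432

  seg 0: a=-2 b=21823/2364 c=0 d=-5275/2364
  seg 1: a=5 b=2999/1182 c=-5275/788 d=7507/4728
  seg 2: a=-4 b=-3065/591 c=558/197 d=-521/1773
  seg 3: a=-2 b=2290/591 c=37/197 d=-37/591
S(3/4) = 200829/50432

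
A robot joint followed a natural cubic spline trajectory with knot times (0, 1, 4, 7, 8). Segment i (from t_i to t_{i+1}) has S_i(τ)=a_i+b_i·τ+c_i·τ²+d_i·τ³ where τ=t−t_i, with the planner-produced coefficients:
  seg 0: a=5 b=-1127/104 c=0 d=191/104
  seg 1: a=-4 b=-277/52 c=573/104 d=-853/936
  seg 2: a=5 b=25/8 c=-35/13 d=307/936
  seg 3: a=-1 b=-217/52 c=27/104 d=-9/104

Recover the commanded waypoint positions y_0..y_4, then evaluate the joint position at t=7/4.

y_0=5 y_1=-4 y_2=5 y_3=-1 y_4=-5
S(7/4) = -35147/6656

y_0 = S_0(0) = a_0 = 5
y_1 = S_1(0) = a_1 = -4
y_2 = S_2(0) = a_2 = 5
y_3 = S_3(0) = a_3 = -1
y_4 = S_3(1) = -5
t_q=7/4 is in segment 1 (τ=3/4); S_1(τ)=-35147/6656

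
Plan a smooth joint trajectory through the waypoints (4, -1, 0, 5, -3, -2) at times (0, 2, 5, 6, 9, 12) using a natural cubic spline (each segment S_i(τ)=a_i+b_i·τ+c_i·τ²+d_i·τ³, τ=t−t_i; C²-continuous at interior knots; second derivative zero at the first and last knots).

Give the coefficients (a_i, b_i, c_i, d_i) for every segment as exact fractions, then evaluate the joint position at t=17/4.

Δ: Δ0=-5/2, Δ1=1/3, Δ2=5, Δ3=-8/3, Δ4=1/3
row 1: diag=10, rhs=17; c'=3/10, d'=17/10
row 2: denom=8−3·3/10=71/10; d'=(28−3·17/10)/(71/10)=229/71
row 3: denom=8−1·10/71=558/71; d'=(-46−1·229/71)/(558/71)=-1165/186
row 4: denom=12−3·71/186=673/62; d'=(18−3·-1165/186)/(673/62)=2281/673
back: M4=2281/673
back: M3=-1165/186−71/186·2281/673=-5086/673
back: M2=229/71−10/71·-5086/673=2887/673
back: M1=17/10−3/10·2887/673=278/673
M: M0=0, M1=278/673, M2=2887/673, M3=-5086/673, M4=2281/673, M5=0
seg 0: a=4, c=M0/2=0, d=(M1−M0)/(6·2)=139/4038, b=Δ0−h0·(2M0+M1)/6=-10651/4038
seg 1: a=-1, c=M1/2=139/673, d=(M2−M1)/(6·3)=2609/12114, b=Δ1−h1·(2M1+M2)/6=-8983/4038
seg 2: a=0, c=M2/2=2887/1346, d=(M3−M2)/(6·1)=-7973/4038, b=Δ2−h2·(2M2+M3)/6=9751/2019
seg 3: a=5, c=M3/2=-2543/673, d=(M4−M3)/(6·3)=7367/12114, b=Δ3−h3·(2M3+M4)/6=12905/4038
seg 4: a=-3, c=M4/2=2281/1346, d=(M5−M4)/(6·3)=-2281/12114, b=Δ4−h4·(2M4+M5)/6=-6170/2019
t_q=17/4 → seg 1, τ=9/4; S=-1+-8983/4038·τ+139/673·τ²+2609/12114·τ³=-215927/86144

  seg 0: a=4 b=-10651/4038 c=0 d=139/4038
  seg 1: a=-1 b=-8983/4038 c=139/673 d=2609/12114
  seg 2: a=0 b=9751/2019 c=2887/1346 d=-7973/4038
  seg 3: a=5 b=12905/4038 c=-2543/673 d=7367/12114
  seg 4: a=-3 b=-6170/2019 c=2281/1346 d=-2281/12114
S(17/4) = -215927/86144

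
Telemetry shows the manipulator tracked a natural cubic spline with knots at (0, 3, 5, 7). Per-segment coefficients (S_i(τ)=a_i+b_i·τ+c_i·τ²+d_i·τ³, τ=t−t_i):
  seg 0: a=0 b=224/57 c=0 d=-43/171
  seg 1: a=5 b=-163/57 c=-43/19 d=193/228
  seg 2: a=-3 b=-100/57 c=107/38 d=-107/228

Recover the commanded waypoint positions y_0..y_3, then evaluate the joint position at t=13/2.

y_0 = S_0(0) = a_0 = 0
y_1 = S_1(0) = a_1 = 5
y_2 = S_2(0) = a_2 = -3
y_3 = S_2(2) = 1
t_q=13/2 is in segment 2 (τ=3/2); S_2(τ)=-535/608

y_0=0 y_1=5 y_2=-3 y_3=1
S(13/2) = -535/608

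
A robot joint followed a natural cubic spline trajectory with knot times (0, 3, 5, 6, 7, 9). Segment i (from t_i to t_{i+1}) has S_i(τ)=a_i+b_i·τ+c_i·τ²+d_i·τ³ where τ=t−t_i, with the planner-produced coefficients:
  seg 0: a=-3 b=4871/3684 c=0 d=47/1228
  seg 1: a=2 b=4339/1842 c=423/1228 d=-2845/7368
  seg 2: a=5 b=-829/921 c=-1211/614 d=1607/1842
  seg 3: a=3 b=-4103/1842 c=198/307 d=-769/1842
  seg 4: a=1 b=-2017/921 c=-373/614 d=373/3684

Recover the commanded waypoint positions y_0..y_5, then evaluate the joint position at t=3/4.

y_0 = S_0(0) = a_0 = -3
y_1 = S_1(0) = a_1 = 2
y_2 = S_2(0) = a_2 = 5
y_3 = S_3(0) = a_3 = 3
y_4 = S_4(0) = a_4 = 1
y_5 = S_4(2) = -5
t_q=3/4 is in segment 0 (τ=3/4); S_0(τ)=-156571/78592

y_0=-3 y_1=2 y_2=5 y_3=3 y_4=1 y_5=-5
S(3/4) = -156571/78592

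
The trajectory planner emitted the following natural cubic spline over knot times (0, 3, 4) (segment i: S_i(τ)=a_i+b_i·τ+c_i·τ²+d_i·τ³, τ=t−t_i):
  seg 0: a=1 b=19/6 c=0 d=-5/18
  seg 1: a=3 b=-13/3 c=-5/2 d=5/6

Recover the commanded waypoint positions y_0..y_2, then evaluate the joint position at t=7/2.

y_0 = S_0(0) = a_0 = 1
y_1 = S_1(0) = a_1 = 3
y_2 = S_1(1) = -3
t_q=7/2 is in segment 1 (τ=1/2); S_1(τ)=5/16

y_0=1 y_1=3 y_2=-3
S(7/2) = 5/16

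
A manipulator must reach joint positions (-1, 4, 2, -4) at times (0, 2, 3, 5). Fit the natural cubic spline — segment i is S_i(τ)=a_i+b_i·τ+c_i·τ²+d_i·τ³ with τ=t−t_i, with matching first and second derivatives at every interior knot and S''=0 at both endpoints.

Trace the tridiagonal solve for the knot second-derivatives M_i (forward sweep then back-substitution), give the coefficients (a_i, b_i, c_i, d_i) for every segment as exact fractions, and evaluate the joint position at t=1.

  seg 0: a=-1 b=279/70 c=0 d=-13/35
  seg 1: a=4 b=-33/70 c=-78/35 d=7/10
  seg 2: a=2 b=-99/35 c=-9/70 d=3/140
S(1) = 183/70

Δ: Δ0=5/2, Δ1=-2, Δ2=-3
row 1: diag=6, rhs=-27; c'=1/6, d'=-9/2
row 2: denom=6−1·1/6=35/6; d'=(-6−1·-9/2)/(35/6)=-9/35
back: M2=-9/35
back: M1=-9/2−1/6·-9/35=-156/35
M: M0=0, M1=-156/35, M2=-9/35, M3=0
seg 0: a=-1, c=M0/2=0, d=(M1−M0)/(6·2)=-13/35, b=Δ0−h0·(2M0+M1)/6=279/70
seg 1: a=4, c=M1/2=-78/35, d=(M2−M1)/(6·1)=7/10, b=Δ1−h1·(2M1+M2)/6=-33/70
seg 2: a=2, c=M2/2=-9/70, d=(M3−M2)/(6·2)=3/140, b=Δ2−h2·(2M2+M3)/6=-99/35
t_q=1 → seg 0, τ=1; S=-1+279/70·τ+0·τ²+-13/35·τ³=183/70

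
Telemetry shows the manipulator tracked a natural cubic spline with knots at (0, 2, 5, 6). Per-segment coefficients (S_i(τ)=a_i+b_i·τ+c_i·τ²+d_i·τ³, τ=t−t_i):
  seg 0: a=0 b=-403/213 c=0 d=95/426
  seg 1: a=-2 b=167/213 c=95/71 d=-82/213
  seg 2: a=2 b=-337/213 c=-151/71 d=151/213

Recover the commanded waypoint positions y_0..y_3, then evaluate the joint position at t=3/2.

y_0 = S_0(0) = a_0 = 0
y_1 = S_1(0) = a_1 = -2
y_2 = S_2(0) = a_2 = 2
y_3 = S_2(1) = -1
t_q=3/2 is in segment 0 (τ=3/2); S_0(τ)=-2369/1136

y_0=0 y_1=-2 y_2=2 y_3=-1
S(3/2) = -2369/1136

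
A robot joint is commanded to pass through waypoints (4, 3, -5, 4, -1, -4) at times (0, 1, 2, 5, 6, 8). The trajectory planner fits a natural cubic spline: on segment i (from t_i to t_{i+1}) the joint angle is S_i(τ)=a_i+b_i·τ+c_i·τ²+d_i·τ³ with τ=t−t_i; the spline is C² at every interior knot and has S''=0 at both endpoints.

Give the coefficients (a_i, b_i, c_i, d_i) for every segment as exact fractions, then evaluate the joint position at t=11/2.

Δ: Δ0=-1, Δ1=-8, Δ2=3, Δ3=-5, Δ4=-3/2
row 1: diag=4, rhs=-42; c'=1/4, d'=-21/2
row 2: denom=8−1·1/4=31/4; d'=(66−1·-21/2)/(31/4)=306/31
row 3: denom=8−3·12/31=212/31; d'=(-48−3·306/31)/(212/31)=-1203/106
row 4: denom=6−1·31/212=1241/212; d'=(21−1·-1203/106)/(1241/212)=6858/1241
back: M4=6858/1241
back: M3=-1203/106−31/212·6858/1241=-15087/1241
back: M2=306/31−12/31·-15087/1241=18090/1241
back: M1=-21/2−1/4·18090/1241=-17553/1241
M: M0=0, M1=-17553/1241, M2=18090/1241, M3=-15087/1241, M4=6858/1241, M5=0
seg 0: a=4, c=M0/2=0, d=(M1−M0)/(6·1)=-5851/2482, b=Δ0−h0·(2M0+M1)/6=3369/2482
seg 1: a=3, c=M1/2=-17553/2482, d=(M2−M1)/(6·1)=11881/2482, b=Δ1−h1·(2M1+M2)/6=-7092/1241
seg 2: a=-5, c=M2/2=9045/1241, d=(M3−M2)/(6·3)=-11059/7446, b=Δ2−h2·(2M2+M3)/6=-13647/2482
seg 3: a=4, c=M3/2=-15087/2482, d=(M4−M3)/(6·1)=7315/2482, b=Δ3−h3·(2M3+M4)/6=-2319/1241
seg 4: a=-1, c=M4/2=3429/1241, d=(M5−M4)/(6·2)=-1143/2482, b=Δ4−h4·(2M4+M5)/6=-12867/2482
t_q=11/2 → seg 3, τ=1/2; S=4+-2319/1241·τ+-15087/2482·τ²+7315/2482·τ³=38013/19856

  seg 0: a=4 b=3369/2482 c=0 d=-5851/2482
  seg 1: a=3 b=-7092/1241 c=-17553/2482 d=11881/2482
  seg 2: a=-5 b=-13647/2482 c=9045/1241 d=-11059/7446
  seg 3: a=4 b=-2319/1241 c=-15087/2482 d=7315/2482
  seg 4: a=-1 b=-12867/2482 c=3429/1241 d=-1143/2482
S(11/2) = 38013/19856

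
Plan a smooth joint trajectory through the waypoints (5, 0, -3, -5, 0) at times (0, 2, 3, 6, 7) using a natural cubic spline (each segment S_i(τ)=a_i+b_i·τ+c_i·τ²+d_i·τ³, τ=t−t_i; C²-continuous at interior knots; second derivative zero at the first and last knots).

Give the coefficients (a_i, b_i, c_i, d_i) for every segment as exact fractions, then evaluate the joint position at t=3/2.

Δ: Δ0=-5/2, Δ1=-3, Δ2=-2/3, Δ3=5
row 1: diag=6, rhs=-3; c'=1/6, d'=-1/2
row 2: denom=8−1·1/6=47/6; d'=(14−1·-1/2)/(47/6)=87/47
row 3: denom=8−3·18/47=322/47; d'=(34−3·87/47)/(322/47)=191/46
back: M3=191/46
back: M2=87/47−18/47·191/46=6/23
back: M1=-1/2−1/6·6/23=-25/46
M: M0=0, M1=-25/46, M2=6/23, M3=191/46, M4=0
seg 0: a=5, c=M0/2=0, d=(M1−M0)/(6·2)=-25/552, b=Δ0−h0·(2M0+M1)/6=-160/69
seg 1: a=0, c=M1/2=-25/92, d=(M2−M1)/(6·1)=37/276, b=Δ1−h1·(2M1+M2)/6=-395/138
seg 2: a=-3, c=M2/2=3/23, d=(M3−M2)/(6·3)=179/828, b=Δ2−h2·(2M2+M3)/6=-829/276
seg 3: a=-5, c=M3/2=191/92, d=(M4−M3)/(6·1)=-191/276, b=Δ3−h3·(2M3+M4)/6=499/138
t_q=3/2 → seg 0, τ=3/2; S=5+-160/69·τ+0·τ²+-25/552·τ³=2015/1472

  seg 0: a=5 b=-160/69 c=0 d=-25/552
  seg 1: a=0 b=-395/138 c=-25/92 d=37/276
  seg 2: a=-3 b=-829/276 c=3/23 d=179/828
  seg 3: a=-5 b=499/138 c=191/92 d=-191/276
S(3/2) = 2015/1472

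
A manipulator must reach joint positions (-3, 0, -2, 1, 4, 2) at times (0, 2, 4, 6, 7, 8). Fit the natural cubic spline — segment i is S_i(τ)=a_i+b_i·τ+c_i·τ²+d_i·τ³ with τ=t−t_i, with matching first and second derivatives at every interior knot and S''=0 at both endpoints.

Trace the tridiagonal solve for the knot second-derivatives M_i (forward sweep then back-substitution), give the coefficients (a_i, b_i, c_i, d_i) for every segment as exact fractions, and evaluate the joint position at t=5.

Δ: Δ0=3/2, Δ1=-1, Δ2=3/2, Δ3=3, Δ4=-2
row 1: diag=8, rhs=-15; c'=1/4, d'=-15/8
row 2: denom=8−2·1/4=15/2; d'=(15−2·-15/8)/(15/2)=5/2
row 3: denom=6−2·4/15=82/15; d'=(9−2·5/2)/(82/15)=30/41
row 4: denom=4−1·15/82=313/82; d'=(-30−1·30/41)/(313/82)=-2520/313
back: M4=-2520/313
back: M3=30/41−15/82·-2520/313=690/313
back: M2=5/2−4/15·690/313=1197/626
back: M1=-15/8−1/4·1197/626=-1473/626
M: M0=0, M1=-1473/626, M2=1197/626, M3=690/313, M4=-2520/313, M5=0
seg 0: a=-3, c=M0/2=0, d=(M1−M0)/(6·2)=-491/2504, b=Δ0−h0·(2M0+M1)/6=715/313
seg 1: a=0, c=M1/2=-1473/1252, d=(M2−M1)/(6·2)=445/1252, b=Δ1−h1·(2M1+M2)/6=-43/626
seg 2: a=-2, c=M2/2=1197/1252, d=(M3−M2)/(6·2)=61/2504, b=Δ2−h2·(2M2+M3)/6=-319/626
seg 3: a=1, c=M3/2=345/313, d=(M4−M3)/(6·1)=-535/313, b=Δ3−h3·(2M3+M4)/6=1129/313
seg 4: a=4, c=M4/2=-1260/313, d=(M5−M4)/(6·1)=420/313, b=Δ4−h4·(2M4+M5)/6=214/313
t_q=5 → seg 2, τ=1; S=-2+-319/626·τ+1197/1252·τ²+61/2504·τ³=-3829/2504

  seg 0: a=-3 b=715/313 c=0 d=-491/2504
  seg 1: a=0 b=-43/626 c=-1473/1252 d=445/1252
  seg 2: a=-2 b=-319/626 c=1197/1252 d=61/2504
  seg 3: a=1 b=1129/313 c=345/313 d=-535/313
  seg 4: a=4 b=214/313 c=-1260/313 d=420/313
S(5) = -3829/2504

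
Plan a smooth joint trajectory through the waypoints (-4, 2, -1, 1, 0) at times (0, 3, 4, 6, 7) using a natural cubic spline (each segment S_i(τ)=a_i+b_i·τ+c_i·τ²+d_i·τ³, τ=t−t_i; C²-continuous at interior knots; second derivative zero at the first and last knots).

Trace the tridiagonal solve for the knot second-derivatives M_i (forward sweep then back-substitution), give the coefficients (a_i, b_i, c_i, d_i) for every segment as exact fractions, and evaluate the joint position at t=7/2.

  seg 0: a=-4 b=532/125 c=0 d=-94/375
  seg 1: a=2 b=-314/125 c=-282/125 d=221/125
  seg 2: a=-1 b=-43/25 c=381/125 d=-211/250
  seg 3: a=1 b=43/125 c=-252/125 d=84/125
S(7/2) = 401/1000

Δ: Δ0=2, Δ1=-3, Δ2=1, Δ3=-1
row 1: diag=8, rhs=-30; c'=1/8, d'=-15/4
row 2: denom=6−1·1/8=47/8; d'=(24−1·-15/4)/(47/8)=222/47
row 3: denom=6−2·16/47=250/47; d'=(-12−2·222/47)/(250/47)=-504/125
back: M3=-504/125
back: M2=222/47−16/47·-504/125=762/125
back: M1=-15/4−1/8·762/125=-564/125
M: M0=0, M1=-564/125, M2=762/125, M3=-504/125, M4=0
seg 0: a=-4, c=M0/2=0, d=(M1−M0)/(6·3)=-94/375, b=Δ0−h0·(2M0+M1)/6=532/125
seg 1: a=2, c=M1/2=-282/125, d=(M2−M1)/(6·1)=221/125, b=Δ1−h1·(2M1+M2)/6=-314/125
seg 2: a=-1, c=M2/2=381/125, d=(M3−M2)/(6·2)=-211/250, b=Δ2−h2·(2M2+M3)/6=-43/25
seg 3: a=1, c=M3/2=-252/125, d=(M4−M3)/(6·1)=84/125, b=Δ3−h3·(2M3+M4)/6=43/125
t_q=7/2 → seg 1, τ=1/2; S=2+-314/125·τ+-282/125·τ²+221/125·τ³=401/1000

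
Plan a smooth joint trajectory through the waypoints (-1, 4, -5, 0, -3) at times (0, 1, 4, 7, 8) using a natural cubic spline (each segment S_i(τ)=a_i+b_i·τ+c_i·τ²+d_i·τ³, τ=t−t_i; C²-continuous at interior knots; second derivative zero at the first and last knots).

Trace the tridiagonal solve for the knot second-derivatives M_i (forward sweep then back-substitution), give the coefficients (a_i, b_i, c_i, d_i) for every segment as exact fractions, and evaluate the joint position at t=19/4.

  seg 0: a=-1 b=1985/312 c=0 d=-425/312
  seg 1: a=4 b=355/156 c=-425/104 d=2179/2808
  seg 2: a=-5 b=-31/24 c=113/39 d=-1789/2808
  seg 3: a=0 b=-173/156 c=-295/104 d=295/312
S(19/4) = -30669/6656

Δ: Δ0=5, Δ1=-3, Δ2=5/3, Δ3=-3
row 1: diag=8, rhs=-48; c'=3/8, d'=-6
row 2: denom=12−3·3/8=87/8; d'=(28−3·-6)/(87/8)=368/87
row 3: denom=8−3·8/29=208/29; d'=(-28−3·368/87)/(208/29)=-295/52
back: M3=-295/52
back: M2=368/87−8/29·-295/52=226/39
back: M1=-6−3/8·226/39=-425/52
M: M0=0, M1=-425/52, M2=226/39, M3=-295/52, M4=0
seg 0: a=-1, c=M0/2=0, d=(M1−M0)/(6·1)=-425/312, b=Δ0−h0·(2M0+M1)/6=1985/312
seg 1: a=4, c=M1/2=-425/104, d=(M2−M1)/(6·3)=2179/2808, b=Δ1−h1·(2M1+M2)/6=355/156
seg 2: a=-5, c=M2/2=113/39, d=(M3−M2)/(6·3)=-1789/2808, b=Δ2−h2·(2M2+M3)/6=-31/24
seg 3: a=0, c=M3/2=-295/104, d=(M4−M3)/(6·1)=295/312, b=Δ3−h3·(2M3+M4)/6=-173/156
t_q=19/4 → seg 2, τ=3/4; S=-5+-31/24·τ+113/39·τ²+-1789/2808·τ³=-30669/6656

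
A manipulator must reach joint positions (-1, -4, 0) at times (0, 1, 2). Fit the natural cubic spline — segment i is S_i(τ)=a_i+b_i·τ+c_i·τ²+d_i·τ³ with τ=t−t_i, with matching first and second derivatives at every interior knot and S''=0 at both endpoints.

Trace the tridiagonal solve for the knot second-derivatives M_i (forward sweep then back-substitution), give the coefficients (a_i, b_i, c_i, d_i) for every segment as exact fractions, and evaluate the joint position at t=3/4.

  seg 0: a=-1 b=-19/4 c=0 d=7/4
  seg 1: a=-4 b=1/2 c=21/4 d=-7/4
S(3/4) = -979/256

Δ: Δ0=-3, Δ1=4
row 1: diag=4, rhs=42; c'=1/4, d'=21/2
back: M1=21/2
M: M0=0, M1=21/2, M2=0
seg 0: a=-1, c=M0/2=0, d=(M1−M0)/(6·1)=7/4, b=Δ0−h0·(2M0+M1)/6=-19/4
seg 1: a=-4, c=M1/2=21/4, d=(M2−M1)/(6·1)=-7/4, b=Δ1−h1·(2M1+M2)/6=1/2
t_q=3/4 → seg 0, τ=3/4; S=-1+-19/4·τ+0·τ²+7/4·τ³=-979/256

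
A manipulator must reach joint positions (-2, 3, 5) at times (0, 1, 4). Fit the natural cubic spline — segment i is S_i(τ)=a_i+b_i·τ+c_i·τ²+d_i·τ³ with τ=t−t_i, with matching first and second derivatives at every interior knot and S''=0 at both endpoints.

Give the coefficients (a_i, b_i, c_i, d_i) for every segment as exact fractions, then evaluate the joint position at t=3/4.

  seg 0: a=-2 b=133/24 c=0 d=-13/24
  seg 1: a=3 b=47/12 c=-13/8 d=13/72
S(3/4) = 987/512

Δ: Δ0=5, Δ1=2/3
row 1: diag=8, rhs=-26; c'=3/8, d'=-13/4
back: M1=-13/4
M: M0=0, M1=-13/4, M2=0
seg 0: a=-2, c=M0/2=0, d=(M1−M0)/(6·1)=-13/24, b=Δ0−h0·(2M0+M1)/6=133/24
seg 1: a=3, c=M1/2=-13/8, d=(M2−M1)/(6·3)=13/72, b=Δ1−h1·(2M1+M2)/6=47/12
t_q=3/4 → seg 0, τ=3/4; S=-2+133/24·τ+0·τ²+-13/24·τ³=987/512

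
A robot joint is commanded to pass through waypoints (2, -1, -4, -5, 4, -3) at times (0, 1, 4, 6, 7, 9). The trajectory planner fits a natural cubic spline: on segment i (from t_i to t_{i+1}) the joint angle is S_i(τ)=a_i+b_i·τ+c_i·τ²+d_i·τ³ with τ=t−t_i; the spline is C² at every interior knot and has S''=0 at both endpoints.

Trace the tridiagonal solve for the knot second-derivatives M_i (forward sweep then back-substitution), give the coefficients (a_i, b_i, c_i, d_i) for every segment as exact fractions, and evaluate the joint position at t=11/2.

Δ: Δ0=-3, Δ1=-1, Δ2=-1/2, Δ3=9, Δ4=-7/2
row 1: diag=8, rhs=12; c'=3/8, d'=3/2
row 2: denom=10−3·3/8=71/8; d'=(3−3·3/2)/(71/8)=-12/71
row 3: denom=6−2·16/71=394/71; d'=(57−2·-12/71)/(394/71)=4071/394
row 4: denom=6−1·71/394=2293/394; d'=(-75−1·4071/394)/(2293/394)=-33621/2293
back: M4=-33621/2293
back: M3=4071/394−71/394·-33621/2293=29751/2293
back: M2=-12/71−16/71·29751/2293=-7092/2293
back: M1=3/2−3/8·-7092/2293=6099/2293
M: M0=0, M1=6099/2293, M2=-7092/2293, M3=29751/2293, M4=-33621/2293, M5=0
seg 0: a=2, c=M0/2=0, d=(M1−M0)/(6·1)=2033/4586, b=Δ0−h0·(2M0+M1)/6=-15791/4586
seg 1: a=-1, c=M1/2=6099/4586, d=(M2−M1)/(6·3)=-4397/13758, b=Δ1−h1·(2M1+M2)/6=-4846/2293
seg 2: a=-4, c=M2/2=-3546/2293, d=(M3−M2)/(6·2)=12281/9172, b=Δ2−h2·(2M2+M3)/6=-12671/4586
seg 3: a=-5, c=M3/2=29751/4586, d=(M4−M3)/(6·1)=-10562/2293, b=Δ3−h3·(2M3+M4)/6=32647/4586
seg 4: a=4, c=M4/2=-33621/4586, d=(M5−M4)/(6·2)=11207/9172, b=Δ4−h4·(2M4+M5)/6=28777/4586
t_q=11/2 → seg 2, τ=3/2; S=-4+-12671/4586·τ+-3546/2293·τ²+12281/9172·τ³=-521333/73376

  seg 0: a=2 b=-15791/4586 c=0 d=2033/4586
  seg 1: a=-1 b=-4846/2293 c=6099/4586 d=-4397/13758
  seg 2: a=-4 b=-12671/4586 c=-3546/2293 d=12281/9172
  seg 3: a=-5 b=32647/4586 c=29751/4586 d=-10562/2293
  seg 4: a=4 b=28777/4586 c=-33621/4586 d=11207/9172
S(11/2) = -521333/73376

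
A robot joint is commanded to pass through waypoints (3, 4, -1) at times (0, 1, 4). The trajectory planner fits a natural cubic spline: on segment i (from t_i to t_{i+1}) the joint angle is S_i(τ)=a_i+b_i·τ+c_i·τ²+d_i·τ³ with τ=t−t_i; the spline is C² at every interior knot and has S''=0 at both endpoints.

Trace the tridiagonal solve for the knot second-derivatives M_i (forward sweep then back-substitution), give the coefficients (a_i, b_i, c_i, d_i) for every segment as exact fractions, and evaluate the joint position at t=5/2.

Δ: Δ0=1, Δ1=-5/3
row 1: diag=8, rhs=-16; c'=3/8, d'=-2
back: M1=-2
M: M0=0, M1=-2, M2=0
seg 0: a=3, c=M0/2=0, d=(M1−M0)/(6·1)=-1/3, b=Δ0−h0·(2M0+M1)/6=4/3
seg 1: a=4, c=M1/2=-1, d=(M2−M1)/(6·3)=1/9, b=Δ1−h1·(2M1+M2)/6=1/3
t_q=5/2 → seg 1, τ=3/2; S=4+1/3·τ+-1·τ²+1/9·τ³=21/8

  seg 0: a=3 b=4/3 c=0 d=-1/3
  seg 1: a=4 b=1/3 c=-1 d=1/9
S(5/2) = 21/8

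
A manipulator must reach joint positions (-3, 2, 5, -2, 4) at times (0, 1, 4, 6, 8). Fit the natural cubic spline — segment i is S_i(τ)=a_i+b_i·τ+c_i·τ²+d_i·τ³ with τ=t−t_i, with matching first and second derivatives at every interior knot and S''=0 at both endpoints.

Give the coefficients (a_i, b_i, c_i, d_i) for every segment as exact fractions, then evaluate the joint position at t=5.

Δ: Δ0=5, Δ1=1, Δ2=-7/2, Δ3=3
row 1: diag=8, rhs=-24; c'=3/8, d'=-3
row 2: denom=10−3·3/8=71/8; d'=(-27−3·-3)/(71/8)=-144/71
row 3: denom=8−2·16/71=536/71; d'=(39−2·-144/71)/(536/71)=3057/536
back: M3=3057/536
back: M2=-144/71−16/71·3057/536=-222/67
back: M1=-3−3/8·-222/67=-471/268
M: M0=0, M1=-471/268, M2=-222/67, M3=3057/536, M4=0
seg 0: a=-3, c=M0/2=0, d=(M1−M0)/(6·1)=-157/536, b=Δ0−h0·(2M0+M1)/6=2837/536
seg 1: a=2, c=M1/2=-471/536, d=(M2−M1)/(6·3)=-139/1608, b=Δ1−h1·(2M1+M2)/6=1183/268
seg 2: a=5, c=M2/2=-111/67, d=(M3−M2)/(6·2)=1611/2144, b=Δ2−h2·(2M2+M3)/6=-1711/536
seg 3: a=-2, c=M3/2=3057/1072, d=(M4−M3)/(6·2)=-1019/2144, b=Δ3−h3·(2M3+M4)/6=-215/268
t_q=5 → seg 2, τ=1; S=5+-1711/536·τ+-111/67·τ²+1611/2144·τ³=1935/2144

  seg 0: a=-3 b=2837/536 c=0 d=-157/536
  seg 1: a=2 b=1183/268 c=-471/536 d=-139/1608
  seg 2: a=5 b=-1711/536 c=-111/67 d=1611/2144
  seg 3: a=-2 b=-215/268 c=3057/1072 d=-1019/2144
S(5) = 1935/2144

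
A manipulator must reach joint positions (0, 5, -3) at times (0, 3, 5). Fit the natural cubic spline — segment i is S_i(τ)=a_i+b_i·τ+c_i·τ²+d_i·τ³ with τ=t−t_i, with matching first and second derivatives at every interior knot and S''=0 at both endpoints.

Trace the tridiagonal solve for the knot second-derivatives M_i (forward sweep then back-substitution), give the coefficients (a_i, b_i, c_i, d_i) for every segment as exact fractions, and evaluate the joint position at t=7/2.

Δ: Δ0=5/3, Δ1=-4
row 1: diag=10, rhs=-34; c'=1/5, d'=-17/5
back: M1=-17/5
M: M0=0, M1=-17/5, M2=0
seg 0: a=0, c=M0/2=0, d=(M1−M0)/(6·3)=-17/90, b=Δ0−h0·(2M0+M1)/6=101/30
seg 1: a=5, c=M1/2=-17/10, d=(M2−M1)/(6·2)=17/60, b=Δ1−h1·(2M1+M2)/6=-26/15
t_q=7/2 → seg 1, τ=1/2; S=5+-26/15·τ+-17/10·τ²+17/60·τ³=599/160

  seg 0: a=0 b=101/30 c=0 d=-17/90
  seg 1: a=5 b=-26/15 c=-17/10 d=17/60
S(7/2) = 599/160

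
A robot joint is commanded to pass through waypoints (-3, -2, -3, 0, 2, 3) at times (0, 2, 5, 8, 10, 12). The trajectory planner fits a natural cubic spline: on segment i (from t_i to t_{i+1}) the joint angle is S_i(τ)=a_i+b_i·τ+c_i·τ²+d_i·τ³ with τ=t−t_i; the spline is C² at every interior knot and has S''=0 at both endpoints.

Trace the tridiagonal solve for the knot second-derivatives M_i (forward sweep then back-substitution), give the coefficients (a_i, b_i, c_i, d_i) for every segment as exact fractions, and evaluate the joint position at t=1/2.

Δ: Δ0=1/2, Δ1=-1/3, Δ2=1, Δ3=1, Δ4=1/2
row 1: diag=10, rhs=-5; c'=3/10, d'=-1/2
row 2: denom=12−3·3/10=111/10; d'=(8−3·-1/2)/(111/10)=95/111
row 3: denom=10−3·10/37=340/37; d'=(0−3·95/111)/(340/37)=-19/68
row 4: denom=8−2·37/170=643/85; d'=(-3−2·-19/68)/(643/85)=-415/1286
back: M4=-415/1286
back: M3=-19/68−37/170·-415/1286=-269/1286
back: M2=95/111−10/37·-269/1286=1760/1929
back: M1=-1/2−3/10·1760/1929=-995/1286
M: M0=0, M1=-995/1286, M2=1760/1929, M3=-269/1286, M4=-415/1286, M5=0
seg 0: a=-3, c=M0/2=0, d=(M1−M0)/(6·2)=-995/15432, b=Δ0−h0·(2M0+M1)/6=1462/1929
seg 1: a=-2, c=M1/2=-995/2572, d=(M2−M1)/(6·3)=6505/69444, b=Δ1−h1·(2M1+M2)/6=-61/3858
seg 2: a=-3, c=M2/2=880/1929, d=(M3−M2)/(6·3)=-4327/69444, b=Δ2−h2·(2M2+M3)/6=1483/7716
seg 3: a=0, c=M3/2=-269/2572, d=(M4−M3)/(6·2)=-73/7716, b=Δ3−h3·(2M3+M4)/6=4811/3858
seg 4: a=2, c=M4/2=-415/2572, d=(M5−M4)/(6·2)=415/15432, b=Δ4−h4·(2M4+M5)/6=2759/3858
t_q=1/2 → seg 0, τ=1/2; S=-3+1462/1929·τ+0·τ²+-995/15432·τ³=-108193/41152

  seg 0: a=-3 b=1462/1929 c=0 d=-995/15432
  seg 1: a=-2 b=-61/3858 c=-995/2572 d=6505/69444
  seg 2: a=-3 b=1483/7716 c=880/1929 d=-4327/69444
  seg 3: a=0 b=4811/3858 c=-269/2572 d=-73/7716
  seg 4: a=2 b=2759/3858 c=-415/2572 d=415/15432
S(1/2) = -108193/41152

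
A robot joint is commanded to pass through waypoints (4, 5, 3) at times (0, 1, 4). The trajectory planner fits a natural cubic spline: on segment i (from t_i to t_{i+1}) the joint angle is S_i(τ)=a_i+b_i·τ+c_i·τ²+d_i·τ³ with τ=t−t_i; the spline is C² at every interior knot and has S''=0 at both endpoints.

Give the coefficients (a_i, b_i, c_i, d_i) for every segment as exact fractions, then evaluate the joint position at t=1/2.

  seg 0: a=4 b=29/24 c=0 d=-5/24
  seg 1: a=5 b=7/12 c=-5/8 d=5/72
S(1/2) = 293/64

Δ: Δ0=1, Δ1=-2/3
row 1: diag=8, rhs=-10; c'=3/8, d'=-5/4
back: M1=-5/4
M: M0=0, M1=-5/4, M2=0
seg 0: a=4, c=M0/2=0, d=(M1−M0)/(6·1)=-5/24, b=Δ0−h0·(2M0+M1)/6=29/24
seg 1: a=5, c=M1/2=-5/8, d=(M2−M1)/(6·3)=5/72, b=Δ1−h1·(2M1+M2)/6=7/12
t_q=1/2 → seg 0, τ=1/2; S=4+29/24·τ+0·τ²+-5/24·τ³=293/64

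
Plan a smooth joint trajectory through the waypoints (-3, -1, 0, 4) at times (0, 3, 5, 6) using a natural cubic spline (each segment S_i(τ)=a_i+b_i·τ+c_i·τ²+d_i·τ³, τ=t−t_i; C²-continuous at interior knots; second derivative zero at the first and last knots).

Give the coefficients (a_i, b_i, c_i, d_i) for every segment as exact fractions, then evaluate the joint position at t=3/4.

  seg 0: a=-3 b=23/21 c=0 d=-1/21
  seg 1: a=-1 b=-4/21 c=-3/7 d=65/168
  seg 2: a=0 b=115/42 c=53/28 d=-53/84
S(3/4) = -985/448

Δ: Δ0=2/3, Δ1=1/2, Δ2=4
row 1: diag=10, rhs=-1; c'=1/5, d'=-1/10
row 2: denom=6−2·1/5=28/5; d'=(21−2·-1/10)/(28/5)=53/14
back: M2=53/14
back: M1=-1/10−1/5·53/14=-6/7
M: M0=0, M1=-6/7, M2=53/14, M3=0
seg 0: a=-3, c=M0/2=0, d=(M1−M0)/(6·3)=-1/21, b=Δ0−h0·(2M0+M1)/6=23/21
seg 1: a=-1, c=M1/2=-3/7, d=(M2−M1)/(6·2)=65/168, b=Δ1−h1·(2M1+M2)/6=-4/21
seg 2: a=0, c=M2/2=53/28, d=(M3−M2)/(6·1)=-53/84, b=Δ2−h2·(2M2+M3)/6=115/42
t_q=3/4 → seg 0, τ=3/4; S=-3+23/21·τ+0·τ²+-1/21·τ³=-985/448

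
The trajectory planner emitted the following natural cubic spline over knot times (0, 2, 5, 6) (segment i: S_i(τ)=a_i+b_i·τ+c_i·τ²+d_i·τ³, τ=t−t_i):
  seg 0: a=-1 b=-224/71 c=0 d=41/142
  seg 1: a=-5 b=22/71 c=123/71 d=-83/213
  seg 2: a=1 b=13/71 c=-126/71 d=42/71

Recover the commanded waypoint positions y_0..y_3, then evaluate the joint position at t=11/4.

y_0 = S_0(0) = a_0 = -1
y_1 = S_1(0) = a_1 = -5
y_2 = S_2(0) = a_2 = 1
y_3 = S_2(1) = 0
t_q=11/4 is in segment 1 (τ=3/4); S_1(τ)=-17983/4544

y_0=-1 y_1=-5 y_2=1 y_3=0
S(11/4) = -17983/4544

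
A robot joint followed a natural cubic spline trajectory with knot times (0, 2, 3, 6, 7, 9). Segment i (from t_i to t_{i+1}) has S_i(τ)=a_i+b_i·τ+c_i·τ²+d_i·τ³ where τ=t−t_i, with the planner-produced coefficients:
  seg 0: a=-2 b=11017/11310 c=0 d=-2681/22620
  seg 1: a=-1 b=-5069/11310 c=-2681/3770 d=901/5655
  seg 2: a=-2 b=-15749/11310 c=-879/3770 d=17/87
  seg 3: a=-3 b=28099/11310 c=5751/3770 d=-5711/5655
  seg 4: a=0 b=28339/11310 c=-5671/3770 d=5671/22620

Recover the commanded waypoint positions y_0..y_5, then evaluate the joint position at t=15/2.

y_0=-2 y_1=-1 y_2=-2 y_3=-3 y_4=0 y_5=1
S(15/2) = 54777/60320

y_0 = S_0(0) = a_0 = -2
y_1 = S_1(0) = a_1 = -1
y_2 = S_2(0) = a_2 = -2
y_3 = S_3(0) = a_3 = -3
y_4 = S_4(0) = a_4 = 0
y_5 = S_4(2) = 1
t_q=15/2 is in segment 4 (τ=1/2); S_4(τ)=54777/60320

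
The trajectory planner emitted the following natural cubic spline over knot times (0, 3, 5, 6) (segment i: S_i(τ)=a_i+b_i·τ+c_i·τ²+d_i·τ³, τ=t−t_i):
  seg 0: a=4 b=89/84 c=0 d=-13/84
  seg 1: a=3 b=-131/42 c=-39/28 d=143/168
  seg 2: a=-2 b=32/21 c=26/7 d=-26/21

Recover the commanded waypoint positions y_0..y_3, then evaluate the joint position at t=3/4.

y_0 = S_0(0) = a_0 = 4
y_1 = S_1(0) = a_1 = 3
y_2 = S_2(0) = a_2 = -2
y_3 = S_2(1) = 2
t_q=3/4 is in segment 0 (τ=3/4); S_0(τ)=8475/1792

y_0=4 y_1=3 y_2=-2 y_3=2
S(3/4) = 8475/1792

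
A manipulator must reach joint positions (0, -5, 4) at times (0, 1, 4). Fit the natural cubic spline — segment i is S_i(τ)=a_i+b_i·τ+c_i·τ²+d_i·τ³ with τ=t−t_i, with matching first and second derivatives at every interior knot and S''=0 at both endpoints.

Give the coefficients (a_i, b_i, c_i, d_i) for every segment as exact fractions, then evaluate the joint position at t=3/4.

  seg 0: a=0 b=-6 c=0 d=1
  seg 1: a=-5 b=-3 c=3 d=-1/3
S(3/4) = -261/64

Δ: Δ0=-5, Δ1=3
row 1: diag=8, rhs=48; c'=3/8, d'=6
back: M1=6
M: M0=0, M1=6, M2=0
seg 0: a=0, c=M0/2=0, d=(M1−M0)/(6·1)=1, b=Δ0−h0·(2M0+M1)/6=-6
seg 1: a=-5, c=M1/2=3, d=(M2−M1)/(6·3)=-1/3, b=Δ1−h1·(2M1+M2)/6=-3
t_q=3/4 → seg 0, τ=3/4; S=0+-6·τ+0·τ²+1·τ³=-261/64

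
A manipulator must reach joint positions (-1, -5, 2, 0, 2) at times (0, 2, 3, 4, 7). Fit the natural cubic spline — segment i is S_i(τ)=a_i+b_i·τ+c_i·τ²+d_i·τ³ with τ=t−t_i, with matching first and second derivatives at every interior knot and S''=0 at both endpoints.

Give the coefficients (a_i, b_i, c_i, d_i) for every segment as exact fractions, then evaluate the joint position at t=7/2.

  seg 0: a=-1 b=-1595/267 c=0 d=1061/1068
  seg 1: a=-5 b=1588/267 c=1061/178 d=-2621/534
  seg 2: a=2 b=1679/534 c=-780/89 d=1933/534
  seg 3: a=0 b=-941/267 c=373/178 d=-373/1602
S(7/2) = 2611/1424

Δ: Δ0=-2, Δ1=7, Δ2=-2, Δ3=2/3
row 1: diag=6, rhs=54; c'=1/6, d'=9
row 2: denom=4−1·1/6=23/6; d'=(-54−1·9)/(23/6)=-378/23
row 3: denom=8−1·6/23=178/23; d'=(16−1·-378/23)/(178/23)=373/89
back: M3=373/89
back: M2=-378/23−6/23·373/89=-1560/89
back: M1=9−1/6·-1560/89=1061/89
M: M0=0, M1=1061/89, M2=-1560/89, M3=373/89, M4=0
seg 0: a=-1, c=M0/2=0, d=(M1−M0)/(6·2)=1061/1068, b=Δ0−h0·(2M0+M1)/6=-1595/267
seg 1: a=-5, c=M1/2=1061/178, d=(M2−M1)/(6·1)=-2621/534, b=Δ1−h1·(2M1+M2)/6=1588/267
seg 2: a=2, c=M2/2=-780/89, d=(M3−M2)/(6·1)=1933/534, b=Δ2−h2·(2M2+M3)/6=1679/534
seg 3: a=0, c=M3/2=373/178, d=(M4−M3)/(6·3)=-373/1602, b=Δ3−h3·(2M3+M4)/6=-941/267
t_q=7/2 → seg 2, τ=1/2; S=2+1679/534·τ+-780/89·τ²+1933/534·τ³=2611/1424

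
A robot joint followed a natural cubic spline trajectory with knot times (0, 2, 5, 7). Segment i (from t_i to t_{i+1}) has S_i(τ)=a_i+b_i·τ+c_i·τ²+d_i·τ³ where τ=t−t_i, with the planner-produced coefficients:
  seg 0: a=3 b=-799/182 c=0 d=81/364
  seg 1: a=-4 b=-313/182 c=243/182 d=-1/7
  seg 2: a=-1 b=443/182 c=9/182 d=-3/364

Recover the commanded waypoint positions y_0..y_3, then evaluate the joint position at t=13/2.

y_0 = S_0(0) = a_0 = 3
y_1 = S_1(0) = a_1 = -4
y_2 = S_2(0) = a_2 = -1
y_3 = S_2(2) = 4
t_q=13/2 is in segment 2 (τ=3/2); S_2(τ)=7963/2912

y_0=3 y_1=-4 y_2=-1 y_3=4
S(13/2) = 7963/2912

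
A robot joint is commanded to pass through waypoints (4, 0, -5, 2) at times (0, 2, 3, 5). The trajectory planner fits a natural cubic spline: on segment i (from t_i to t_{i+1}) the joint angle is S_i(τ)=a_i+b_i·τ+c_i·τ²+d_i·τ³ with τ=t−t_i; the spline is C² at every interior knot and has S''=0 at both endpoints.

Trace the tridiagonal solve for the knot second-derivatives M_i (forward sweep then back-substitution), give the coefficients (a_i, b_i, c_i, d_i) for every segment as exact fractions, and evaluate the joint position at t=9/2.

Δ: Δ0=-2, Δ1=-5, Δ2=7/2
row 1: diag=6, rhs=-18; c'=1/6, d'=-3
row 2: denom=6−1·1/6=35/6; d'=(51−1·-3)/(35/6)=324/35
back: M2=324/35
back: M1=-3−1/6·324/35=-159/35
M: M0=0, M1=-159/35, M2=324/35, M3=0
seg 0: a=4, c=M0/2=0, d=(M1−M0)/(6·2)=-53/140, b=Δ0−h0·(2M0+M1)/6=-17/35
seg 1: a=0, c=M1/2=-159/70, d=(M2−M1)/(6·1)=23/10, b=Δ1−h1·(2M1+M2)/6=-176/35
seg 2: a=-5, c=M2/2=162/35, d=(M3−M2)/(6·2)=-27/35, b=Δ2−h2·(2M2+M3)/6=-187/70
t_q=9/2 → seg 2, τ=3/2; S=-5+-187/70·τ+162/35·τ²+-27/35·τ³=-67/56

  seg 0: a=4 b=-17/35 c=0 d=-53/140
  seg 1: a=0 b=-176/35 c=-159/70 d=23/10
  seg 2: a=-5 b=-187/70 c=162/35 d=-27/35
S(9/2) = -67/56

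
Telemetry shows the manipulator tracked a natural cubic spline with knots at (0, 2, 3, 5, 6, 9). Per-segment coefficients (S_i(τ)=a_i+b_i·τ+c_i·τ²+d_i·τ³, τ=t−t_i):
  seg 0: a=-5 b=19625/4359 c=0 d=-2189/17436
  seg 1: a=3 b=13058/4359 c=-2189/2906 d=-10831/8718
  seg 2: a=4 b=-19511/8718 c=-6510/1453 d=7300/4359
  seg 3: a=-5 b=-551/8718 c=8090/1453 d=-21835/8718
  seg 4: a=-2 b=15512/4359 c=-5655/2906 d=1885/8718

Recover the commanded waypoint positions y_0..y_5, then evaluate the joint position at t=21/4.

y_0=-5 y_1=3 y_2=4 y_3=-5 y_4=-2 y_5=-3
S(21/4) = -875417/185984

y_0 = S_0(0) = a_0 = -5
y_1 = S_1(0) = a_1 = 3
y_2 = S_2(0) = a_2 = 4
y_3 = S_3(0) = a_3 = -5
y_4 = S_4(0) = a_4 = -2
y_5 = S_4(3) = -3
t_q=21/4 is in segment 3 (τ=1/4); S_3(τ)=-875417/185984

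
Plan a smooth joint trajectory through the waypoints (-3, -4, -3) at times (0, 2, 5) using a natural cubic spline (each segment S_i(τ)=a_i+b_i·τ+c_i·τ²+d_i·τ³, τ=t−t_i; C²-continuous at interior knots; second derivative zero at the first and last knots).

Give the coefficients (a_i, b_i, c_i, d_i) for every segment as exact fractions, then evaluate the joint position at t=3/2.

Δ: Δ0=-1/2, Δ1=1/3
row 1: diag=10, rhs=5; c'=3/10, d'=1/2
back: M1=1/2
M: M0=0, M1=1/2, M2=0
seg 0: a=-3, c=M0/2=0, d=(M1−M0)/(6·2)=1/24, b=Δ0−h0·(2M0+M1)/6=-2/3
seg 1: a=-4, c=M1/2=1/4, d=(M2−M1)/(6·3)=-1/36, b=Δ1−h1·(2M1+M2)/6=-1/6
t_q=3/2 → seg 0, τ=3/2; S=-3+-2/3·τ+0·τ²+1/24·τ³=-247/64

  seg 0: a=-3 b=-2/3 c=0 d=1/24
  seg 1: a=-4 b=-1/6 c=1/4 d=-1/36
S(3/2) = -247/64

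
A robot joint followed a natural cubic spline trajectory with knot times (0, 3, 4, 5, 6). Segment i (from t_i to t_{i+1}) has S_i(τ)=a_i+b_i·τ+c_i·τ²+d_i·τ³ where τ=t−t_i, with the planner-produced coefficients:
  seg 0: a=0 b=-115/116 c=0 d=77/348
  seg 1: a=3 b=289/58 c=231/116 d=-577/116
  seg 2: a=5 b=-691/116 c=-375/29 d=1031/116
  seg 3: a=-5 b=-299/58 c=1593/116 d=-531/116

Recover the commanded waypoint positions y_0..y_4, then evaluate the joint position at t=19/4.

y_0=0 y_1=3 y_2=5 y_3=-5 y_4=-1
S(19/4) = -22211/7424

y_0 = S_0(0) = a_0 = 0
y_1 = S_1(0) = a_1 = 3
y_2 = S_2(0) = a_2 = 5
y_3 = S_3(0) = a_3 = -5
y_4 = S_3(1) = -1
t_q=19/4 is in segment 2 (τ=3/4); S_2(τ)=-22211/7424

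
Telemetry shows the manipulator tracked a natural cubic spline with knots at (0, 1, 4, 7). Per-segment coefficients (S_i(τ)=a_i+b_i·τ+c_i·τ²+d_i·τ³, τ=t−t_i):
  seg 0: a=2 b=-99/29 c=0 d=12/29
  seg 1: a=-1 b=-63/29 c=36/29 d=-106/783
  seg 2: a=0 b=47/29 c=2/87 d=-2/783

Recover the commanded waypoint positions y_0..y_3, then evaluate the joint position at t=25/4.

y_0 = S_0(0) = a_0 = 2
y_1 = S_1(0) = a_1 = -1
y_2 = S_2(0) = a_2 = 0
y_3 = S_2(3) = 5
t_q=25/4 is in segment 2 (τ=9/4); S_2(τ)=3465/928

y_0=2 y_1=-1 y_2=0 y_3=5
S(25/4) = 3465/928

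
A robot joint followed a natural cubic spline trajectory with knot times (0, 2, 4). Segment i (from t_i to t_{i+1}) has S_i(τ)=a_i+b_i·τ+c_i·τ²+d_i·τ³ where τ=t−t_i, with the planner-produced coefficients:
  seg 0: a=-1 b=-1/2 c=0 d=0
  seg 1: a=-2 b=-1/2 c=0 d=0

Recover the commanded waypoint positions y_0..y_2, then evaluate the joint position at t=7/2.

y_0=-1 y_1=-2 y_2=-3
S(7/2) = -11/4

y_0 = S_0(0) = a_0 = -1
y_1 = S_1(0) = a_1 = -2
y_2 = S_1(2) = -3
t_q=7/2 is in segment 1 (τ=3/2); S_1(τ)=-11/4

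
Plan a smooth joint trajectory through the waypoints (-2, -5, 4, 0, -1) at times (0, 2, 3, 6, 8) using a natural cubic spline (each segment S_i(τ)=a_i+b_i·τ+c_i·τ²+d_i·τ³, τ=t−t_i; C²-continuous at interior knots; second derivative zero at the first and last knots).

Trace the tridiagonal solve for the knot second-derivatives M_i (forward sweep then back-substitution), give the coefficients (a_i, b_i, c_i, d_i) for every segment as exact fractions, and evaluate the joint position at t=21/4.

Δ: Δ0=-3/2, Δ1=9, Δ2=-4/3, Δ3=-1/2
row 1: diag=6, rhs=63; c'=1/6, d'=21/2
row 2: denom=8−1·1/6=47/6; d'=(-62−1·21/2)/(47/6)=-435/47
row 3: denom=10−3·18/47=416/47; d'=(5−3·-435/47)/(416/47)=385/104
back: M3=385/104
back: M2=-435/47−18/47·385/104=-555/52
back: M1=21/2−1/6·-555/52=1277/104
M: M0=0, M1=1277/104, M2=-555/52, M3=385/104, M4=0
seg 0: a=-2, c=M0/2=0, d=(M1−M0)/(6·2)=1277/1248, b=Δ0−h0·(2M0+M1)/6=-1745/312
seg 1: a=-5, c=M1/2=1277/208, d=(M2−M1)/(6·1)=-2387/624, b=Δ1−h1·(2M1+M2)/6=1043/156
seg 2: a=4, c=M2/2=-555/104, d=(M3−M2)/(6·3)=115/144, b=Δ2−h2·(2M2+M3)/6=4673/624
seg 3: a=0, c=M3/2=385/208, d=(M4−M3)/(6·2)=-385/1248, b=Δ3−h3·(2M3+M4)/6=-463/156
t_q=21/4 → seg 2, τ=9/4; S=4+4673/624·τ+-555/104·τ²+115/144·τ³=39007/13312

  seg 0: a=-2 b=-1745/312 c=0 d=1277/1248
  seg 1: a=-5 b=1043/156 c=1277/208 d=-2387/624
  seg 2: a=4 b=4673/624 c=-555/104 d=115/144
  seg 3: a=0 b=-463/156 c=385/208 d=-385/1248
S(21/4) = 39007/13312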